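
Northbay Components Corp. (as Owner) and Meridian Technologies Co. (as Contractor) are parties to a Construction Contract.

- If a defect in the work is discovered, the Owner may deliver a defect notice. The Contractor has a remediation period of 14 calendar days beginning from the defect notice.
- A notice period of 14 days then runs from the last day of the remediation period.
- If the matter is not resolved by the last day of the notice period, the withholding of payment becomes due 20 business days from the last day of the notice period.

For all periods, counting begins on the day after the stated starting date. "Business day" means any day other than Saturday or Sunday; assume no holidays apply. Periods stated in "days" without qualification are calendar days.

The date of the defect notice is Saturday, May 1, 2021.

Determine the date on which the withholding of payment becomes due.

Adding 14 calendar days to May 1, 2021 gives May 15, 2021, which is the last day of the remediation period.
The last day of the notice period: May 15, 2021 + 14 days = May 29, 2021.
The date on which the withholding of payment becomes due: 20 business days after Saturday, May 29, 2021, skipping weekends — May 31, Jun 1, Jun 2, Jun 3, …, Jun 23, Jun 24, Jun 25 — lands on Friday, Jun 25, 2021.

Jun 25, 2021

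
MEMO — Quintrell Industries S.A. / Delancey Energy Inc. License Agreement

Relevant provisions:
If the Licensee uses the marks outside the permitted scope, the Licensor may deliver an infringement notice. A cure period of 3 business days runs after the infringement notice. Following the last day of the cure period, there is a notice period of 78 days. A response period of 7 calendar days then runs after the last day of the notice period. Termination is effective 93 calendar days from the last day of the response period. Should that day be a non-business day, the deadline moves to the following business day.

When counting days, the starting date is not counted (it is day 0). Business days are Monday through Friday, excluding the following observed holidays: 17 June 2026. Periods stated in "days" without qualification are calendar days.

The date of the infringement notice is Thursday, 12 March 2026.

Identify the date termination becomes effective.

The last day of the cure period: counting 3 business days from Thursday, 12 March 2026 (Mar 13, Mar 16, Mar 17, skipping weekends) reaches Tuesday, 17 March 2026.
The last day of the notice period: 78 calendar days after 17 March 2026 is 3 June 2026.
The last day of the response period: 7 calendar days after 3 June 2026 is 10 June 2026.
Adding 93 calendar days to 10 June 2026 gives 11 September 2026, which is the date termination becomes effective. 11 September 2026 is a Friday and is not a listed holiday, so no roll-forward applies.

11 September 2026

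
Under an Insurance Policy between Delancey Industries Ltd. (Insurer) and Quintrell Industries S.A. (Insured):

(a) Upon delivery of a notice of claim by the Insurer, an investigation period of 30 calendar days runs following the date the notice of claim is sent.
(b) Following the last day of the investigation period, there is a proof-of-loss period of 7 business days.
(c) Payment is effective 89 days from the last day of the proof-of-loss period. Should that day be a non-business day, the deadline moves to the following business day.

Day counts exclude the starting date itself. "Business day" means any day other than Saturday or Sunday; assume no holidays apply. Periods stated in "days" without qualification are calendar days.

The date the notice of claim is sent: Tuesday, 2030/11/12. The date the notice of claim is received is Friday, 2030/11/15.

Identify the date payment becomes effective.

2031/03/24

Adding 30 calendar days to 2030/11/12 gives 2030/12/12, which is the last day of the investigation period.
From Thursday, 2030/12/12, 7 business days (Dec 13, Dec 16, Dec 17, Dec 18, Dec 19, Dec 20, Dec 23, skipping weekends) brings us to Monday, 2030/12/23, which is the last day of the proof-of-loss period.
Adding 89 calendar days to 2030/12/23 gives 2031/03/22, which is the date payment becomes effective. That falls on a Saturday, so it rolls to the next business day, Monday, 2031/03/24.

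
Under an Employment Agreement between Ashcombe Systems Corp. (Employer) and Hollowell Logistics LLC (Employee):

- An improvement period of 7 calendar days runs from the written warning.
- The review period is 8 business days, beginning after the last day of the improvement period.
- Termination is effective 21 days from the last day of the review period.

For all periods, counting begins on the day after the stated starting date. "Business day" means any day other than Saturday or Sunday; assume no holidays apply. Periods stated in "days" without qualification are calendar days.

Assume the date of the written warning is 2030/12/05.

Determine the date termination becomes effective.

The last day of the improvement period: 2030/12/05 + 7 days = 2030/12/12.
From Thursday, 2030/12/12, 8 business days (Dec 13, Dec 16, Dec 17, Dec 18, Dec 19, Dec 20, Dec 23, Dec 24, skipping weekends) brings us to Tuesday, 2030/12/24, which is the last day of the review period.
The date termination becomes effective: 21 calendar days after 2030/12/24 is 2031/01/14.

2031/01/14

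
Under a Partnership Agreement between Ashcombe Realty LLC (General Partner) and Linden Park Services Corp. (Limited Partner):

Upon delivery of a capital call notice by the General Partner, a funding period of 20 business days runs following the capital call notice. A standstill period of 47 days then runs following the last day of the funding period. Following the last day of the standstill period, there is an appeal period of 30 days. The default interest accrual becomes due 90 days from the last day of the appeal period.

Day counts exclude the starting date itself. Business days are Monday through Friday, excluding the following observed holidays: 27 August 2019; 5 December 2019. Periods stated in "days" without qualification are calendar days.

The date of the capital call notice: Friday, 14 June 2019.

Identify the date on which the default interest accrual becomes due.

The last day of the funding period: counting 20 business days from Friday, 14 June 2019 (Jun 17, Jun 18, Jun 19, Jun 20, …, Jul 10, Jul 11, Jul 12, skipping weekends) reaches Friday, 12 July 2019.
The last day of the standstill period: 47 calendar days after 12 July 2019 is 28 August 2019.
Adding 30 calendar days to 28 August 2019 gives 27 September 2019, which is the last day of the appeal period.
Adding 90 calendar days to 27 September 2019 gives 26 December 2019, which is the date on which the default interest accrual becomes due.

26 December 2019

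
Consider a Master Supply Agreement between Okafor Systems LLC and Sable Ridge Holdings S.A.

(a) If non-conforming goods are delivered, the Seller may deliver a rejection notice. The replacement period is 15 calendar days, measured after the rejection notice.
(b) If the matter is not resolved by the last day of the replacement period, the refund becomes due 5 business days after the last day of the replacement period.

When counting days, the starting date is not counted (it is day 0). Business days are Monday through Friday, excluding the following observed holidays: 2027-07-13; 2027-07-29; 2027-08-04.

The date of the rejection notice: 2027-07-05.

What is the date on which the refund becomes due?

The last day of the replacement period: 2027-07-05 + 15 days = 2027-07-20.
The date on which the refund becomes due: counting 5 business days from Tuesday, 2027-07-20 (Jul 21, Jul 22, Jul 23, Jul 26, Jul 27, skipping weekends) reaches Tuesday, 2027-07-27.

2027-07-27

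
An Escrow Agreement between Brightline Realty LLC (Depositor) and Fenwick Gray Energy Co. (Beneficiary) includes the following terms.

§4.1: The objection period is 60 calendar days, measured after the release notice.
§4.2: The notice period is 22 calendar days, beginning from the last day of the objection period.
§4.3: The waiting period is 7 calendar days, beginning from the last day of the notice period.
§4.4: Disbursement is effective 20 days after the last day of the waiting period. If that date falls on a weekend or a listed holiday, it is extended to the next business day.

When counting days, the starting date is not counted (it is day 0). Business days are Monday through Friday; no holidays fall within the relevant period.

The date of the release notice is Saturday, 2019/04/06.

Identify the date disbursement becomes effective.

2019/07/24

The last day of the objection period: 2019/04/06 + 60 days = 2019/06/05.
The last day of the notice period: 2019/06/05 + 22 days = 2019/06/27.
The last day of the waiting period: 7 calendar days after 2019/06/27 is 2019/07/04.
The date disbursement becomes effective: 20 calendar days after 2019/07/04 is 2019/07/24. 2019/07/24 is a Wednesday, so no roll-forward applies.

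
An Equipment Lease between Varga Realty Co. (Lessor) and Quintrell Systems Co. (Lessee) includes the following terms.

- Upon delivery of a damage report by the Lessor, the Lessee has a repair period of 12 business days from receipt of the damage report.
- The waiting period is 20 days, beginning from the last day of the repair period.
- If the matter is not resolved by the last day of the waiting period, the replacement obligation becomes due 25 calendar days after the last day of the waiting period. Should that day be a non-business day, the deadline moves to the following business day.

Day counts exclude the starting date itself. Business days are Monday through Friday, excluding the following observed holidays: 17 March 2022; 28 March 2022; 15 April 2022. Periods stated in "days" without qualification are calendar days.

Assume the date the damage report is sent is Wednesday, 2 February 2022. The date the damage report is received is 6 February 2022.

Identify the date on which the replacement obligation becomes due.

8 April 2022

The last day of the repair period: 12 business days after Sunday, 6 February 2022, skipping weekends — Feb 7, Feb 8, Feb 9, Feb 10, …, Feb 18, Feb 21, Feb 22 — lands on Tuesday, 22 February 2022.
The last day of the waiting period: 20 calendar days after 22 February 2022 is 14 March 2022.
The date on which the replacement obligation becomes due: 14 March 2022 + 25 days = 8 April 2022. 8 April 2022 is a Friday and is not a listed holiday, so no roll-forward applies.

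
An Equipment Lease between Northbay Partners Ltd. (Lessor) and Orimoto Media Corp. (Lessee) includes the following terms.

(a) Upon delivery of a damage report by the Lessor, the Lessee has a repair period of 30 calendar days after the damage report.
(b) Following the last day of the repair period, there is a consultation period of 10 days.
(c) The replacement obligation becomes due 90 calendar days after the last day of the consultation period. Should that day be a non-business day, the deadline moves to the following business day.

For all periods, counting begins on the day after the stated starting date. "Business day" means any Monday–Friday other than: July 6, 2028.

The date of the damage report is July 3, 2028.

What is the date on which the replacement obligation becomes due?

November 10, 2028

The last day of the repair period: 30 calendar days after July 3, 2028 is August 2, 2028.
The last day of the consultation period: 10 calendar days after August 2, 2028 is August 12, 2028.
Adding 90 calendar days to August 12, 2028 gives November 10, 2028, which is the date on which the replacement obligation becomes due. November 10, 2028 is a Friday and is not a listed holiday, so no roll-forward applies.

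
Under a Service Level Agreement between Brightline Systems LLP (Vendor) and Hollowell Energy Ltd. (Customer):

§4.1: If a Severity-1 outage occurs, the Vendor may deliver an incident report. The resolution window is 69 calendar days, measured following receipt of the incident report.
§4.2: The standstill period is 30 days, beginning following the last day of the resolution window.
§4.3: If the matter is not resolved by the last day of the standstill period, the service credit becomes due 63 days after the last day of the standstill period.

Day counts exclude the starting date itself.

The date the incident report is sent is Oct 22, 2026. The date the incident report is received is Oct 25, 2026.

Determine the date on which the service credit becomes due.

Apr 5, 2027

The last day of the resolution window: 69 calendar days after Oct 25, 2026 is Jan 2, 2027.
The last day of the standstill period: Jan 2, 2027 + 30 days = Feb 1, 2027.
The date on which the service credit becomes due: 63 calendar days after Feb 1, 2027 is Apr 5, 2027.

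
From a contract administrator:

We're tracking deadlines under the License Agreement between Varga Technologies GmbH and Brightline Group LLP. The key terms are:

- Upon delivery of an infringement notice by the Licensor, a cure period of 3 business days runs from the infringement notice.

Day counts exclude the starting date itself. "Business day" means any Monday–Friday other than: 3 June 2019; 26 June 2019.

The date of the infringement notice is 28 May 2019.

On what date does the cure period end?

The last day of the cure period: 3 business days after Tuesday, 28 May 2019, skipping weekends — May 29, May 30, May 31 — lands on Friday, 31 May 2019.

31 May 2019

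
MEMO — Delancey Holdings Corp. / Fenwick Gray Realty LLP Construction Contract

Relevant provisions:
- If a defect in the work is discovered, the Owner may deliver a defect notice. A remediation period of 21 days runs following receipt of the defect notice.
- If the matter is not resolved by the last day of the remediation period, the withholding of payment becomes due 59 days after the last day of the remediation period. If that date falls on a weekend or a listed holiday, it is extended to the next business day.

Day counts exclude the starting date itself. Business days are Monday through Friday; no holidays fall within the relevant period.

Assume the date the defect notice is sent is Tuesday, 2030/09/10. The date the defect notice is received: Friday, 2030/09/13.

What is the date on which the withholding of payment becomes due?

The last day of the remediation period: 2030/09/13 + 21 days = 2030/10/04.
The date on which the withholding of payment becomes due: 59 calendar days after 2030/10/04 is 2030/12/02. 2030/12/02 is a Monday, so no roll-forward applies.

2030/12/02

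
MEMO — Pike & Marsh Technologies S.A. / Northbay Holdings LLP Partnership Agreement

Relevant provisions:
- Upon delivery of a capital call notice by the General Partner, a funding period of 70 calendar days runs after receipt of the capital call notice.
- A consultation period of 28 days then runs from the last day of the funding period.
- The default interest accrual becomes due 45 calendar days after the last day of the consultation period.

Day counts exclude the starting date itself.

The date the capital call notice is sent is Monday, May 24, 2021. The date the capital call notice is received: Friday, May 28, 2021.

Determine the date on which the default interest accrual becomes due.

Oct 18, 2021

Adding 70 calendar days to May 28, 2021 gives Aug 6, 2021, which is the last day of the funding period.
The last day of the consultation period: Aug 6, 2021 + 28 days = Sep 3, 2021.
The date on which the default interest accrual becomes due: Sep 3, 2021 + 45 days = Oct 18, 2021.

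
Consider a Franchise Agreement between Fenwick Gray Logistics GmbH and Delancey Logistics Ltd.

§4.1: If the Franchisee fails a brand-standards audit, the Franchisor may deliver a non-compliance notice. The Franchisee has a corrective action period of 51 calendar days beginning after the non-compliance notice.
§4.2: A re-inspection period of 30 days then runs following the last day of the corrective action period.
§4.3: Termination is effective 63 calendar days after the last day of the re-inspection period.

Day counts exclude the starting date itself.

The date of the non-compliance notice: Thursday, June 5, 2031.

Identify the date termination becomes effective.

The last day of the corrective action period: June 5, 2031 + 51 days = July 26, 2031.
Adding 30 calendar days to July 26, 2031 gives August 25, 2031, which is the last day of the re-inspection period.
Adding 63 calendar days to August 25, 2031 gives October 27, 2031, which is the date termination becomes effective.

October 27, 2031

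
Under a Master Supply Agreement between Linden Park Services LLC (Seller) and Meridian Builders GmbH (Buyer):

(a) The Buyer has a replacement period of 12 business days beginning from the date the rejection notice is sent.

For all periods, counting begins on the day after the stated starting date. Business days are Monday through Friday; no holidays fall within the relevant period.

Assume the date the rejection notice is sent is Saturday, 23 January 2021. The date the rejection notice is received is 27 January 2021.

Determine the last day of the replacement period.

The last day of the replacement period: counting 12 business days from Saturday, 23 January 2021 (Jan 25, Jan 26, Jan 27, Jan 28, …, Feb 5, Feb 8, Feb 9, skipping weekends) reaches Tuesday, 9 February 2021.

9 February 2021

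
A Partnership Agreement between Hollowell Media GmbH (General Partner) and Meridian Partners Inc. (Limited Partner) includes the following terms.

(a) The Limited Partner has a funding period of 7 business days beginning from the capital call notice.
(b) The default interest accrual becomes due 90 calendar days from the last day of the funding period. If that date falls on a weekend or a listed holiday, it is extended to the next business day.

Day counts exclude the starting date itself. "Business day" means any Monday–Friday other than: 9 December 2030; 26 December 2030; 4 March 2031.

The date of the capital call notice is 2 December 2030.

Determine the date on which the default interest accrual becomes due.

From Monday, 2 December 2030, 7 business days (Dec 3, Dec 4, Dec 5, Dec 6, Dec 10, Dec 11, Dec 12, skipping weekends and the listed holiday on Dec 9) brings us to Thursday, 12 December 2030, which is the last day of the funding period.
The date on which the default interest accrual becomes due: 12 December 2030 + 90 days = 12 March 2031. 12 March 2031 is a Wednesday and is not a listed holiday, so no roll-forward applies.

12 March 2031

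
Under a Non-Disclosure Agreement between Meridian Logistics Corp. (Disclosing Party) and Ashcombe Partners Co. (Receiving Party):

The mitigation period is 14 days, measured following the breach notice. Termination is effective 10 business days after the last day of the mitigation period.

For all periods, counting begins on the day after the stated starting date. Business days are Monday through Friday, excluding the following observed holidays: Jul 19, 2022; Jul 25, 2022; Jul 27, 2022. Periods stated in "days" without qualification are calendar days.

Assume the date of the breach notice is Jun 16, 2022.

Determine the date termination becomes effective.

The last day of the mitigation period: Jun 16, 2022 + 14 days = Jun 30, 2022.
The date termination becomes effective: 10 business days after Thursday, Jun 30, 2022, skipping weekends — Jul 1, Jul 4, Jul 5, Jul 6, Jul 7, Jul 8, Jul 11, Jul 12, Jul 13, Jul 14 — lands on Thursday, Jul 14, 2022.

Jul 14, 2022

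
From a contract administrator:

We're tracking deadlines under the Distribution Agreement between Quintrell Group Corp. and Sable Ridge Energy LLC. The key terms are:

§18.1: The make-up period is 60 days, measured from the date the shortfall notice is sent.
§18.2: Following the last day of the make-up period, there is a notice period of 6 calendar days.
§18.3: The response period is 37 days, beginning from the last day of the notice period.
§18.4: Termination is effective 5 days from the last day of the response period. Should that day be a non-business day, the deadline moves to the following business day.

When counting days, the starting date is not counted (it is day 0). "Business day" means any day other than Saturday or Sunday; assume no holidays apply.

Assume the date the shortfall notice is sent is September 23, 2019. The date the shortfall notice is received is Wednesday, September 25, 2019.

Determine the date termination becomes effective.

Adding 60 calendar days to September 23, 2019 gives November 22, 2019, which is the last day of the make-up period.
The last day of the notice period: November 22, 2019 + 6 days = November 28, 2019.
Adding 37 calendar days to November 28, 2019 gives January 4, 2020, which is the last day of the response period.
The date termination becomes effective: January 4, 2020 + 5 days = January 9, 2020. January 9, 2020 is a Thursday, so no roll-forward applies.

January 9, 2020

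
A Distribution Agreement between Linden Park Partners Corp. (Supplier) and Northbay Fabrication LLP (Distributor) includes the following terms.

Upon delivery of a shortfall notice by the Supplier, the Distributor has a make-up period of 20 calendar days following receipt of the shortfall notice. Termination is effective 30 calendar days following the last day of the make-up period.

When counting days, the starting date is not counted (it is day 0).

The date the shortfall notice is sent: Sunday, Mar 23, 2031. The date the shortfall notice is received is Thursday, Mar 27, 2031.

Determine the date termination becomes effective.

Adding 20 calendar days to Mar 27, 2031 gives Apr 16, 2031, which is the last day of the make-up period.
Adding 30 calendar days to Apr 16, 2031 gives May 16, 2031, which is the date termination becomes effective.

May 16, 2031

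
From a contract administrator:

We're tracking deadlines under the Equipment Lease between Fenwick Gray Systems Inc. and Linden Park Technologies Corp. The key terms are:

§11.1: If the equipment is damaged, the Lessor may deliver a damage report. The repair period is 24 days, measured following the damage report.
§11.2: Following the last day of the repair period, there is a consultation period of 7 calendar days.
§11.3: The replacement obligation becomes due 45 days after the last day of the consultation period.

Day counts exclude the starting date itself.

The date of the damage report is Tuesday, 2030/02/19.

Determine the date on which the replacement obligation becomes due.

The last day of the repair period: 2030/02/19 + 24 days = 2030/03/15.
The last day of the consultation period: 7 calendar days after 2030/03/15 is 2030/03/22.
The date on which the replacement obligation becomes due: 2030/03/22 + 45 days = 2030/05/06.

2030/05/06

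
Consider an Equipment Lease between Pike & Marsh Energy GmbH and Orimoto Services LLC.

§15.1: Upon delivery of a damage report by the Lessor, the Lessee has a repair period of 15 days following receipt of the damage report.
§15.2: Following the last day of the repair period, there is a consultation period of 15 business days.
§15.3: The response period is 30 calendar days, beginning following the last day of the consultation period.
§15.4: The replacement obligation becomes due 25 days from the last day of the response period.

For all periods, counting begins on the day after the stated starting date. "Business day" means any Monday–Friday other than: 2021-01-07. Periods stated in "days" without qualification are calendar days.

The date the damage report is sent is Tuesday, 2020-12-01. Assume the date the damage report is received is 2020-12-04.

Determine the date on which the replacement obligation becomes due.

Adding 15 calendar days to 2020-12-04 gives 2020-12-19, which is the last day of the repair period.
The last day of the consultation period: 15 business days after Saturday, 2020-12-19, skipping weekends and the listed holiday on Jan 7 — Dec 21, Dec 22, Dec 23, Dec 24, …, Jan 6, Jan 8, Jan 11 — lands on Monday, 2021-01-11.
The last day of the response period: 2021-01-11 + 30 days = 2021-02-10.
Adding 25 calendar days to 2021-02-10 gives 2021-03-07, which is the date on which the replacement obligation becomes due.

2021-03-07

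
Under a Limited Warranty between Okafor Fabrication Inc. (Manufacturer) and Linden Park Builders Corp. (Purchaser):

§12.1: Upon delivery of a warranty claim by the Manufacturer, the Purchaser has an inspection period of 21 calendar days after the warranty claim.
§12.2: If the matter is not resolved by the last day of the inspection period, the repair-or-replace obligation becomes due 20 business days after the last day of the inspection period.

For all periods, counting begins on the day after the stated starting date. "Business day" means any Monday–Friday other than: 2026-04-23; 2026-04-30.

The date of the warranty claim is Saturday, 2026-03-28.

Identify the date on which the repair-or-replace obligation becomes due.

2026-05-19

The last day of the inspection period: 21 calendar days after 2026-03-28 is 2026-04-18.
The date on which the repair-or-replace obligation becomes due: 20 business days after Saturday, 2026-04-18, skipping weekends and the listed holidays on Apr 23, Apr 30 — Apr 20, Apr 21, Apr 22, Apr 24, …, May 15, May 18, May 19 — lands on Tuesday, 2026-05-19.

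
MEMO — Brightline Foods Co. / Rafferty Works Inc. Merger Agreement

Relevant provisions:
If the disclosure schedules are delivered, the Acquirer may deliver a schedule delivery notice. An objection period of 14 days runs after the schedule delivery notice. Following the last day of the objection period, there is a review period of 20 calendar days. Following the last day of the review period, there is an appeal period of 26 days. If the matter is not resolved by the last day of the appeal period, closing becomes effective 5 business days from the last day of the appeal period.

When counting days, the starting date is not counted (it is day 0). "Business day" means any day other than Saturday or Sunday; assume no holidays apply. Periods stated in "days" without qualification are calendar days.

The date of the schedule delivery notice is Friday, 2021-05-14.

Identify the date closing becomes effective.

2021-07-20

The last day of the objection period: 2021-05-14 + 14 days = 2021-05-28.
The last day of the review period: 2021-05-28 + 20 days = 2021-06-17.
The last day of the appeal period: 26 calendar days after 2021-06-17 is 2021-07-13.
From Tuesday, 2021-07-13, 5 business days (Jul 14, Jul 15, Jul 16, Jul 19, Jul 20, skipping weekends) brings us to Tuesday, 2021-07-20, which is the date closing becomes effective.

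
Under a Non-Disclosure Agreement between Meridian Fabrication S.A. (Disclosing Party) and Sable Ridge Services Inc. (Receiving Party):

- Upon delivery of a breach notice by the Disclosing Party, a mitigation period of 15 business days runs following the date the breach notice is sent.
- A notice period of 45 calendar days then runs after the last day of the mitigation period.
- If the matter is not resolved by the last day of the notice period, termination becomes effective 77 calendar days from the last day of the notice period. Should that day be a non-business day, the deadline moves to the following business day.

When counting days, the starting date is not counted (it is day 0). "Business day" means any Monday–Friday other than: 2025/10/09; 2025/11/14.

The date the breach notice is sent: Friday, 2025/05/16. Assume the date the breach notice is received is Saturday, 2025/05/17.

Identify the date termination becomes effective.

2025/10/06

From Friday, 2025/05/16, 15 business days (May 19, May 20, May 21, May 22, …, Jun 4, Jun 5, Jun 6, skipping weekends) brings us to Friday, 2025/06/06, which is the last day of the mitigation period.
The last day of the notice period: 2025/06/06 + 45 days = 2025/07/21.
Adding 77 calendar days to 2025/07/21 gives 2025/10/06, which is the date termination becomes effective. 2025/10/06 is a Monday and is not a listed holiday, so no roll-forward applies.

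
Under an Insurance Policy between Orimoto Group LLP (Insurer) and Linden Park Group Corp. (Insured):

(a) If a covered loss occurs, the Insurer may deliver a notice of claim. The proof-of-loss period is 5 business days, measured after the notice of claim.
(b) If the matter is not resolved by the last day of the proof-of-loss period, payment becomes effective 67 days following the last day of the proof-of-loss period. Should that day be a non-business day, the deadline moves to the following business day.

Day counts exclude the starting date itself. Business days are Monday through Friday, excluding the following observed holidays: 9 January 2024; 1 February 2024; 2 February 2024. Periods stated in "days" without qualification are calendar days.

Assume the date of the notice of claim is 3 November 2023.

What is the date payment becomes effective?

16 January 2024

The last day of the proof-of-loss period: counting 5 business days from Friday, 3 November 2023 (Nov 6, Nov 7, Nov 8, Nov 9, Nov 10, skipping weekends) reaches Friday, 10 November 2023.
The date payment becomes effective: 10 November 2023 + 67 days = 16 January 2024. 16 January 2024 is a Tuesday and is not a listed holiday, so no roll-forward applies.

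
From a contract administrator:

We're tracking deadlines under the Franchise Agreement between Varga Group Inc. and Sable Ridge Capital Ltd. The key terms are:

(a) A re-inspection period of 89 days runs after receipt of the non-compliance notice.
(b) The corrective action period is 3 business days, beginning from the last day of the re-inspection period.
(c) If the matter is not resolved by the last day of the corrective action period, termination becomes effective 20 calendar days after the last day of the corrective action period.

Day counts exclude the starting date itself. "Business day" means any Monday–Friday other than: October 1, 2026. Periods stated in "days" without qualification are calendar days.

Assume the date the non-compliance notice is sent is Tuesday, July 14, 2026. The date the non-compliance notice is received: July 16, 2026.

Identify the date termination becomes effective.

November 5, 2026

Adding 89 calendar days to July 16, 2026 gives October 13, 2026, which is the last day of the re-inspection period.
From Tuesday, October 13, 2026, 3 business days (Oct 14, Oct 15, Oct 16, skipping weekends) brings us to Friday, October 16, 2026, which is the last day of the corrective action period.
Adding 20 calendar days to October 16, 2026 gives November 5, 2026, which is the date termination becomes effective.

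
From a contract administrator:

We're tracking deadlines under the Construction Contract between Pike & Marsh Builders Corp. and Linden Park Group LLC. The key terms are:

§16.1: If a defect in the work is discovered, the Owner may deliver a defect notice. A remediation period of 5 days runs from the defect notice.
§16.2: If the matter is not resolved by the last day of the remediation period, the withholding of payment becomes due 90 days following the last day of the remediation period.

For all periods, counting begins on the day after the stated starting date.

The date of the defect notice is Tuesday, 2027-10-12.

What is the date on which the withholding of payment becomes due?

2028-01-15

The last day of the remediation period: 2027-10-12 + 5 days = 2027-10-17.
The date on which the withholding of payment becomes due: 2027-10-17 + 90 days = 2028-01-15.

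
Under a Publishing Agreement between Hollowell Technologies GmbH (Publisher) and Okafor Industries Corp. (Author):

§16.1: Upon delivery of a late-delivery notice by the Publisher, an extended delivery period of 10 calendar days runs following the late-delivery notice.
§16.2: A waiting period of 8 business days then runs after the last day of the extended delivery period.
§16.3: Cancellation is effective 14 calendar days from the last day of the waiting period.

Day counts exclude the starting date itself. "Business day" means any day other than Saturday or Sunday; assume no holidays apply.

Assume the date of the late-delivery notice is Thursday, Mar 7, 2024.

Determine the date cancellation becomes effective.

Apr 10, 2024

Adding 10 calendar days to Mar 7, 2024 gives Mar 17, 2024, which is the last day of the extended delivery period.
The last day of the waiting period: counting 8 business days from Sunday, Mar 17, 2024 (Mar 18, Mar 19, Mar 20, Mar 21, Mar 22, Mar 25, Mar 26, Mar 27, skipping weekends) reaches Wednesday, Mar 27, 2024.
Adding 14 calendar days to Mar 27, 2024 gives Apr 10, 2024, which is the date cancellation becomes effective.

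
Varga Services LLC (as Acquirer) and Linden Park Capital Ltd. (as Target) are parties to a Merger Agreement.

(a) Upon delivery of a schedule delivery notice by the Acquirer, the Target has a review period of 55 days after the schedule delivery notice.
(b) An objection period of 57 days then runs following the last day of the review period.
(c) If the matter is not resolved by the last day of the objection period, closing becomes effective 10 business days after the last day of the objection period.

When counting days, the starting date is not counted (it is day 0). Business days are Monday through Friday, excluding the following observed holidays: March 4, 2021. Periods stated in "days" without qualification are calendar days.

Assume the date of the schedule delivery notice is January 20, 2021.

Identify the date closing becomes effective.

May 26, 2021

The last day of the review period: January 20, 2021 + 55 days = March 16, 2021.
Adding 57 calendar days to March 16, 2021 gives May 12, 2021, which is the last day of the objection period.
The date closing becomes effective: counting 10 business days from Wednesday, May 12, 2021 (May 13, May 14, May 17, May 18, May 19, May 20, May 21, May 24, May 25, May 26, skipping weekends) reaches Wednesday, May 26, 2021.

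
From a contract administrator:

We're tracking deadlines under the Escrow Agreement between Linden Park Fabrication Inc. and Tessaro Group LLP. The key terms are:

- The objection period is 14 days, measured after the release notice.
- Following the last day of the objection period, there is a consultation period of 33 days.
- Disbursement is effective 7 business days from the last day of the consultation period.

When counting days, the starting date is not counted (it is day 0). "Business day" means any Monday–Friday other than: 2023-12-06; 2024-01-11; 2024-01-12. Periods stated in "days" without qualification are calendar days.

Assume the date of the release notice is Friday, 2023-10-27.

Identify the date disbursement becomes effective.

2023-12-22

The last day of the objection period: 2023-10-27 + 14 days = 2023-11-10.
Adding 33 calendar days to 2023-11-10 gives 2023-12-13, which is the last day of the consultation period.
From Wednesday, 2023-12-13, 7 business days (Dec 14, Dec 15, Dec 18, Dec 19, Dec 20, Dec 21, Dec 22, skipping weekends) brings us to Friday, 2023-12-22, which is the date disbursement becomes effective.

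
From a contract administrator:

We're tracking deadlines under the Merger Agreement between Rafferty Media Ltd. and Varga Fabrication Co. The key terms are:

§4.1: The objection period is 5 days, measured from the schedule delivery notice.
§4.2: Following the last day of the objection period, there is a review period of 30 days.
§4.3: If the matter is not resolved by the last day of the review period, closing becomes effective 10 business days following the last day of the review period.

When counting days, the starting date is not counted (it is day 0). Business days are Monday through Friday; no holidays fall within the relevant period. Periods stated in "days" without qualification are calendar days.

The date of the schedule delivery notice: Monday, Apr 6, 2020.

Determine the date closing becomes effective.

May 25, 2020

The last day of the objection period: 5 calendar days after Apr 6, 2020 is Apr 11, 2020.
Adding 30 calendar days to Apr 11, 2020 gives May 11, 2020, which is the last day of the review period.
The date closing becomes effective: 10 business days after Monday, May 11, 2020, skipping weekends — May 12, May 13, May 14, May 15, May 18, May 19, May 20, May 21, May 22, May 25 — lands on Monday, May 25, 2020.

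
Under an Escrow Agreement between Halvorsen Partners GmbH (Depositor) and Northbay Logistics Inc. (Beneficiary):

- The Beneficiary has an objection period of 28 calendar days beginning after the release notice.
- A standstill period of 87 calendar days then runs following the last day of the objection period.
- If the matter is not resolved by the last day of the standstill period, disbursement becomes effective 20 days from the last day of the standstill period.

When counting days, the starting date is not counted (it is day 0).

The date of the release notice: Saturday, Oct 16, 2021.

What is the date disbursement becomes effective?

Adding 28 calendar days to Oct 16, 2021 gives Nov 13, 2021, which is the last day of the objection period.
The last day of the standstill period: Nov 13, 2021 + 87 days = Feb 8, 2022.
The date disbursement becomes effective: 20 calendar days after Feb 8, 2022 is Feb 28, 2022.

Feb 28, 2022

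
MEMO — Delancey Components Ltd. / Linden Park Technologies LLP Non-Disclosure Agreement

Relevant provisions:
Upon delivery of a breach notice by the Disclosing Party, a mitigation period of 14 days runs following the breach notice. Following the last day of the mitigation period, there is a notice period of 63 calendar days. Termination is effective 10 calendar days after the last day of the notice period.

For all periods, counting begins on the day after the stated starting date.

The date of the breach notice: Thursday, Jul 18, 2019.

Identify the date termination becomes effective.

The last day of the mitigation period: Jul 18, 2019 + 14 days = Aug 1, 2019.
The last day of the notice period: Aug 1, 2019 + 63 days = Oct 3, 2019.
The date termination becomes effective: Oct 3, 2019 + 10 days = Oct 13, 2019.

Oct 13, 2019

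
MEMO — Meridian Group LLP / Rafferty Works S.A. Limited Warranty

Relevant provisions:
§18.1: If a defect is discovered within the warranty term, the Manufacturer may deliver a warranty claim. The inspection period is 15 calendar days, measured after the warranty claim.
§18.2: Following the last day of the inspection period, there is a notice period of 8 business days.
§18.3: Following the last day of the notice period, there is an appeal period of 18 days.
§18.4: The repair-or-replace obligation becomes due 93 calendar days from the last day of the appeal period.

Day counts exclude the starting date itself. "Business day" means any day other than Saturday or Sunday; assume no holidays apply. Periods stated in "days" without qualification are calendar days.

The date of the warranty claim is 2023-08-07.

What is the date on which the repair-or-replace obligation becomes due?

The last day of the inspection period: 2023-08-07 + 15 days = 2023-08-22.
From Tuesday, 2023-08-22, 8 business days (Aug 23, Aug 24, Aug 25, Aug 28, Aug 29, Aug 30, Aug 31, Sep 1, skipping weekends) brings us to Friday, 2023-09-01, which is the last day of the notice period.
The last day of the appeal period: 18 calendar days after 2023-09-01 is 2023-09-19.
The date on which the repair-or-replace obligation becomes due: 93 calendar days after 2023-09-19 is 2023-12-21.

2023-12-21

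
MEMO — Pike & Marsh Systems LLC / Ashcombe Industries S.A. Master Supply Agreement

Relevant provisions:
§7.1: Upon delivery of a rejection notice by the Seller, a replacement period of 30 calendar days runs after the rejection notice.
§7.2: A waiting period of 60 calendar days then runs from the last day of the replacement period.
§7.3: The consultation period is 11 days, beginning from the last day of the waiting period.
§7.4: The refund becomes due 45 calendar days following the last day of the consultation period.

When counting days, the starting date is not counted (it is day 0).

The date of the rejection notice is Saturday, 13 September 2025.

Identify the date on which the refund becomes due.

Adding 30 calendar days to 13 September 2025 gives 13 October 2025, which is the last day of the replacement period.
The last day of the waiting period: 13 October 2025 + 60 days = 12 December 2025.
The last day of the consultation period: 11 calendar days after 12 December 2025 is 23 December 2025.
The date on which the refund becomes due: 45 calendar days after 23 December 2025 is 6 February 2026.

6 February 2026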